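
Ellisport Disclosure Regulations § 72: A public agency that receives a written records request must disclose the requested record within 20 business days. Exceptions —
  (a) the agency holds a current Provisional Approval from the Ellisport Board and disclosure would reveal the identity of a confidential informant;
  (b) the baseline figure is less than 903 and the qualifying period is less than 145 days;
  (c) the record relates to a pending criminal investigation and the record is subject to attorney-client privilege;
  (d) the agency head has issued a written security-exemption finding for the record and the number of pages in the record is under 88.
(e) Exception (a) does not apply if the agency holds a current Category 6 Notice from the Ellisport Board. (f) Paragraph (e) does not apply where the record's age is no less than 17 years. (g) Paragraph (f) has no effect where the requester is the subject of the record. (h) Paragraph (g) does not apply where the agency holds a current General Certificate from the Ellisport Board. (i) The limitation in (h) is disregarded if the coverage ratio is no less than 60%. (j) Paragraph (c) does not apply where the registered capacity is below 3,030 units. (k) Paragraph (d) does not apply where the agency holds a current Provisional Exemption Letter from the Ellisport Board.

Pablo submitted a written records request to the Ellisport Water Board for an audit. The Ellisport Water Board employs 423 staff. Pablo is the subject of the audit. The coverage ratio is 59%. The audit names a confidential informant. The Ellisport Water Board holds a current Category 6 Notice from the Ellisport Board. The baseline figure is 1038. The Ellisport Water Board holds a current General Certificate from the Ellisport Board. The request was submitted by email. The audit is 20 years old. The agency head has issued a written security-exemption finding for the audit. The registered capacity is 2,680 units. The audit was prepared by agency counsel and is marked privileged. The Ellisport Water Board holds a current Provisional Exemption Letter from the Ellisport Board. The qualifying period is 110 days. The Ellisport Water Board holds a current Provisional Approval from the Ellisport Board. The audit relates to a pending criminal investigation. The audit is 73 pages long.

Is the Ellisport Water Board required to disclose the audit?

Exception (a): a current Provisional Approval is held; the audit names a confidential informant — every condition holds. Applying paragraphs (e)–(i): (e) is engaged (a current Category 6 Notice is held), but is itself disapplied by (f): (f) operates — the record's age is 20 years, meeting the 17 years threshold. (g) would limit (f) — Pablo is the subject of the audit — but (h) sets (g) aside: (h) operates — a current General Certificate is held. (i), which would lift (h), is not triggered — the coverage ratio is 59%, short of 60%. (a) remains available.
Exception (b) fails — the baseline figure is 1,038, not less than 903.
Exception (c)'s conditions are all satisfied: the audit relates to a pending investigation; the audit is privileged. Turning to paragraph (j): (j) is engaged — the registered capacity is 2,680 units, below the 3,030 units limit. So (c) is unavailable.
Exception (d): a written security-exemption finding has been issued; the number of pages in the record is 73, under the 88 limit — every condition holds. But: (k) applies — a current Provisional Exemption Letter is held. (d) is therefore removed.

No — exception (a) applies; the Ellisport Water Board is not required to disclose the audit.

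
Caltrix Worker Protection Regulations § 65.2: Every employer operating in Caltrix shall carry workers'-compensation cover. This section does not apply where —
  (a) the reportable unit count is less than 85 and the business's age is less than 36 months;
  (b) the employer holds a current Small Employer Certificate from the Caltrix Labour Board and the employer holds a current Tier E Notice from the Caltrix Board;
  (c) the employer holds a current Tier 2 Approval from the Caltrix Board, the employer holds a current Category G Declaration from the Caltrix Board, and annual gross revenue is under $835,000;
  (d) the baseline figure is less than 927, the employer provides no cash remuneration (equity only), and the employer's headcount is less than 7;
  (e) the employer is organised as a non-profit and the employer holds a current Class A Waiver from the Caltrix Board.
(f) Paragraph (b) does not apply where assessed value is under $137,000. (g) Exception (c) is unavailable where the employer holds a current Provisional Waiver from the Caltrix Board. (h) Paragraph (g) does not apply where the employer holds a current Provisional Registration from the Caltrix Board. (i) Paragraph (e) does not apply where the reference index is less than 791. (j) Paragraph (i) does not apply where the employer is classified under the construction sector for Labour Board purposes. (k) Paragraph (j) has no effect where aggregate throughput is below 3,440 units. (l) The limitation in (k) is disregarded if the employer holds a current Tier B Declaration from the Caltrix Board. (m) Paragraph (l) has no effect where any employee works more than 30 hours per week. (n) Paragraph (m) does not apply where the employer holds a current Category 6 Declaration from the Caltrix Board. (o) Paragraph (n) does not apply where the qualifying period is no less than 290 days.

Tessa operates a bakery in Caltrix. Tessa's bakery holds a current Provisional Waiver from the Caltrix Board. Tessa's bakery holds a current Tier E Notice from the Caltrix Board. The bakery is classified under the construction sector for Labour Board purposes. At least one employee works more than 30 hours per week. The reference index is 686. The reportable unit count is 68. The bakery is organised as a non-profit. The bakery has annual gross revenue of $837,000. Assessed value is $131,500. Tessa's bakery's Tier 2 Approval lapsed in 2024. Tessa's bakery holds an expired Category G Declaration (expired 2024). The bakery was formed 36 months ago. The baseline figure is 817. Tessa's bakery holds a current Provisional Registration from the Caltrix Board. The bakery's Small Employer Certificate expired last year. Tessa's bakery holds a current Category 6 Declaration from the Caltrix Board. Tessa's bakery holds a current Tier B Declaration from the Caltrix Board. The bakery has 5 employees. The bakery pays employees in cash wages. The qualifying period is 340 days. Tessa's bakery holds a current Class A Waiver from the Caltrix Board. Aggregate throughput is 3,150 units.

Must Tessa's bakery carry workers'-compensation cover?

Exception (a) does not apply: the business's age is 36 months, not less than 36 months.
Exception (b) does not apply: the Small Employer Certificate has expired.
Exception (c) does not apply: there is no Tier 2 Approval in force.
Exception (d) requires that the employer provides no cash remuneration (equity only); but employees are paid cash wages, so (d) is unavailable.
Exception (e) is satisfied on its face — the employer is a non-profit; a current Class A Waiver is held. But: (i) operates — the reference index is 686, less than the 791 limit. (j) would limit (i) — the bakery is classified under the construction sector — but (k) sets (j) aside: (k) is triggered — aggregate throughput is 3,150 units, below the 3,440 units limit. (l) would limit (k) — a current Tier B Declaration is held — but (m) sets (l) aside: (m) is engaged — at least one employee exceeds 30 hours/week. (n) is engaged (a current Category 6 Declaration is held), but is displaced by (o): (o) operates against (n): the qualifying period is 340 days, meeting the 290 days threshold. So (e) is unavailable.
None of the exceptions is available; § 65.2 applies in full.

Yes — Tessa's bakery must carry workers'-compensation cover.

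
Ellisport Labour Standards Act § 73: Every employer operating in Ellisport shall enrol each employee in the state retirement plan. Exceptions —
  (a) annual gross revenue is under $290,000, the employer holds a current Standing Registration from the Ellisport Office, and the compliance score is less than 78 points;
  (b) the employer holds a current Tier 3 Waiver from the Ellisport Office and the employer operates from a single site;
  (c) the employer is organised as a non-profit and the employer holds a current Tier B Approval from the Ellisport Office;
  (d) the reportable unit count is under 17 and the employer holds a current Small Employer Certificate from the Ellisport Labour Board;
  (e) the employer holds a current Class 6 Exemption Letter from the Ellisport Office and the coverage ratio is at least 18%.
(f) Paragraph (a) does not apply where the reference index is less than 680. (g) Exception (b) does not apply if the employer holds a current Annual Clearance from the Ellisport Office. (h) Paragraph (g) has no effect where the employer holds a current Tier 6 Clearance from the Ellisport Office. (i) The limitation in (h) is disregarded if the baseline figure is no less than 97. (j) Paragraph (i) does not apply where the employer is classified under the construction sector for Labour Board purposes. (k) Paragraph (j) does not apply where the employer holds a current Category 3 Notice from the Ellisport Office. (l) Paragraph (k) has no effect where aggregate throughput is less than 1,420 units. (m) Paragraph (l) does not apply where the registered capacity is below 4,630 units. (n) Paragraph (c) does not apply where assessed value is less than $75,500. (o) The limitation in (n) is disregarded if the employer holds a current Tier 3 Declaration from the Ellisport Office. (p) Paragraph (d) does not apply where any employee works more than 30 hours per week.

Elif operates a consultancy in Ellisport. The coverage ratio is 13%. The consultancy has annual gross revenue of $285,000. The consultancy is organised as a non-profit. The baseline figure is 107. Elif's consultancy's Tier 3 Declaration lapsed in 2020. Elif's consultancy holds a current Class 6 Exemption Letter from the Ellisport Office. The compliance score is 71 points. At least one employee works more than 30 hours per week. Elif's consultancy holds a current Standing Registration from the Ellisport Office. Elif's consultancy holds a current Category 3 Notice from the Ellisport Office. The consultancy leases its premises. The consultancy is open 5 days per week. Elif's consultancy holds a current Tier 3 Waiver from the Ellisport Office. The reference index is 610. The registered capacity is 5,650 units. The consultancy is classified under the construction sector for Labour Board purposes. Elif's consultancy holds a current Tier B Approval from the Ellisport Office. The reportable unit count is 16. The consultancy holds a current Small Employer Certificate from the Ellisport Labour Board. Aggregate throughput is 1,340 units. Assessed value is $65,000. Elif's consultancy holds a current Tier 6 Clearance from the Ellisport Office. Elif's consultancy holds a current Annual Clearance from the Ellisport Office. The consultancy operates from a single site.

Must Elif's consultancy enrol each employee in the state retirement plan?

Exception (a)'s conditions are all satisfied: annual gross revenue is $285,000, under the $290,000 limit; a current Standing Registration is held; the compliance score is 71 points, less than the 78 points limit. Turning to paragraph (f): (f) operates against (a): the reference index is 610, less than the 680 limit. Exception (a) does not apply.
Exception (b): a current Tier 3 Waiver is held; the employer operates from a single site — every condition holds. As to paragraphs (g)–(m): (g) is engaged (a current Annual Clearance is held), but is overridden by (h): (h) operates against (g): a current Tier 6 Clearance is held. (i) applies (the baseline figure is 107, meeting the 97 threshold), but is set aside by (j): (j) operates — the consultancy is classified under the construction sector. (k) would limit (j) — a current Category 3 Notice is held — but (l) sets (k) aside: (l) operates — aggregate throughput is 1,340 units, less than the 1,420 units limit. (m) is not engaged (the registered capacity is 5,650 units, not below 4,630 units), so (l) stands. (b) remains available.
Exception (c) is satisfied on its face — the employer is a non-profit; a current Tier B Approval is held. Turning to paragraphs (n)–(o): (n) applies — assessed value is $65,000, less than the $75,500 limit. (o) is not triggered (there is no Tier 3 Declaration in force), so (n) stands. Exception (c) does not apply.
Exception (d): the reportable unit count is 16, under the 17 limit; a current Small Employer Certificate is held — every condition holds. But: (p) operates against (d): at least one employee exceeds 30 hours/week. (d) is therefore removed.
Exception (e) requires that the coverage ratio is at least 18%; but the coverage ratio is 13%, short of 18%, so (e) is unavailable.

No — exception (b) applies; Elif's consultancy is not required to enrol each employee in the state retirement plan.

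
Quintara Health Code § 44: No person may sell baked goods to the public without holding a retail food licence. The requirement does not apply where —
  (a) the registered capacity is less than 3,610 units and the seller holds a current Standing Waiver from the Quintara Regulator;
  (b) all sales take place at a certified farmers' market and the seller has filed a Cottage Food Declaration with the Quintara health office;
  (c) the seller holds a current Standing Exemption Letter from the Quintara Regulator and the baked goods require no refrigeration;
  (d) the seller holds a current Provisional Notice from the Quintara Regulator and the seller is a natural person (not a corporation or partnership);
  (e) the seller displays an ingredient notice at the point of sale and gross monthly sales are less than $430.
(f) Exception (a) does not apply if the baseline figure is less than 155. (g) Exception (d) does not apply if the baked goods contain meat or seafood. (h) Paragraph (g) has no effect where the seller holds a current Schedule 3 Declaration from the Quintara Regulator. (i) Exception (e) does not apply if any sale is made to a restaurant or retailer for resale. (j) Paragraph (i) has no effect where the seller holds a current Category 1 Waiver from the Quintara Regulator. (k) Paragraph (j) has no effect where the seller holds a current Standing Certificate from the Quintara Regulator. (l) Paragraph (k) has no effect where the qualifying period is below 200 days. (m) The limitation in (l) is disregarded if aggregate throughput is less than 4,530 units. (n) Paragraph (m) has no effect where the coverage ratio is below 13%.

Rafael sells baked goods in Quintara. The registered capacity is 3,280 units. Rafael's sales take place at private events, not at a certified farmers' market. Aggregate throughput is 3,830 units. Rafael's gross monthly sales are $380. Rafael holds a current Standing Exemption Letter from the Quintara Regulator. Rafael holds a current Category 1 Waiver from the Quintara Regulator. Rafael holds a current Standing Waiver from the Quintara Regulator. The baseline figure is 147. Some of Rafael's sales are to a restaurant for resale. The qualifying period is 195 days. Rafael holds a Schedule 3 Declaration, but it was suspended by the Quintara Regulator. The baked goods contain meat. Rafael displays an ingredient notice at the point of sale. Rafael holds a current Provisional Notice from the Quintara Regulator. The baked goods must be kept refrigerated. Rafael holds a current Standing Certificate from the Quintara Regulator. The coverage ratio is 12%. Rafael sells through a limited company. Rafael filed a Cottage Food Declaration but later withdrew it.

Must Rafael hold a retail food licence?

Exception (a): the registered capacity is 3,280 units, less than the 3,610 units limit; a current Standing Waiver is held — every condition holds. However, paragraph (f) must be considered: (f) operates against (a): the baseline figure is 147, less than the 155 limit. Exception (a) does not apply.
Exception (b) fails — sales are at private events, not a certified farmers' market.
Exception (c) requires that the baked goods require no refrigeration; but the baked goods require refrigeration, so (c) is unavailable.
Exception (d) requires that the seller is a natural person (not a corporation or partnership); but the seller operates through a limited company, so (d) is unavailable.
All of (e)'s requirements are met (an ingredient notice is displayed; gross monthly sales are $380, less than the $430 limit). Under paragraphs (i)–(n): (i) would limit (e) — some sales are to a restaurant for resale — but (j) sets (i) aside: (j) is triggered — a current Category 1 Waiver is held. (k) would limit (j) — a current Standing Certificate is held — but (l) sets (k) aside: (l) operates against (k): the qualifying period is 195 days, below the 200 days limit. (m) is triggered (aggregate throughput is 3,830 units, less than the 4,530 units limit), but is set aside by (n): (n) is triggered — the coverage ratio is 12%, below the 13% limit. So (e) applies.

No — exception (e) applies; Rafael is not required to hold a retail food licence.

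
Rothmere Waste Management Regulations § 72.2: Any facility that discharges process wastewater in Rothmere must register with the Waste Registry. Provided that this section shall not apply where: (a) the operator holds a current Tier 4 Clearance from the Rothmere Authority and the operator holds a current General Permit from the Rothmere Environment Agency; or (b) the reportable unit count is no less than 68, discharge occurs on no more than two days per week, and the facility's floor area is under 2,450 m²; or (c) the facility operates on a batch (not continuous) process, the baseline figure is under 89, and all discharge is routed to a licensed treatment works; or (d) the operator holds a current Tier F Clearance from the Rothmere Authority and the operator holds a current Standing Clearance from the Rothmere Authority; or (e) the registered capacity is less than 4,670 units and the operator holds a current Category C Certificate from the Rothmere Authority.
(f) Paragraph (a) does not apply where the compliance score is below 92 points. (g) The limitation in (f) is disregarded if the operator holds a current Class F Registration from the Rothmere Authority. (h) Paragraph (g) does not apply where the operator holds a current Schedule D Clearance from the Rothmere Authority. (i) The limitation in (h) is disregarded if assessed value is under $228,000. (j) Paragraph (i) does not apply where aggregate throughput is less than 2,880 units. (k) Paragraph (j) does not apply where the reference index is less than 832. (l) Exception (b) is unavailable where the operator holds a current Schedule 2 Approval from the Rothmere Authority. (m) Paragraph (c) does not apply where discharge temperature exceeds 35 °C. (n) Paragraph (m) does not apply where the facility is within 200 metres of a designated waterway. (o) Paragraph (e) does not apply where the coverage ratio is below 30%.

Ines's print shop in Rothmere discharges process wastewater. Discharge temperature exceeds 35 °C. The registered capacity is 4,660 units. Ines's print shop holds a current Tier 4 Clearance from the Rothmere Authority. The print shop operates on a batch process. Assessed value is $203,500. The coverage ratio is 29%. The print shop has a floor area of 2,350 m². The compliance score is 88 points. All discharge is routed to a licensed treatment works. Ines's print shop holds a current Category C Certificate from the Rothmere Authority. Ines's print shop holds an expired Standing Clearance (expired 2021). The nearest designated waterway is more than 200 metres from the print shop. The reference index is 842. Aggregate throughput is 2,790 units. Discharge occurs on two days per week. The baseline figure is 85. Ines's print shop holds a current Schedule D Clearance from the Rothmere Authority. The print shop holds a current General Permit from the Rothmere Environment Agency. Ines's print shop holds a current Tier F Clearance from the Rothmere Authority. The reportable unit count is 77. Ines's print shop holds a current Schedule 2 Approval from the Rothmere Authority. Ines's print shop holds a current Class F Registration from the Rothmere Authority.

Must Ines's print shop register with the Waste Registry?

Exception (a): a current Tier 4 Clearance is held; a current General Permit is held — every condition holds. However, paragraphs (f)–(k) must be considered: (f) operates — the compliance score is 88 points, below the 92 points limit. (g) applies (a current Class F Registration is held), but is overridden by (h): (h) is engaged — a current Schedule D Clearance is held. (i) applies (assessed value is $203,500, under the $228,000 limit), but is displaced by (j): (j) operates against (i): aggregate throughput is 2,790 units, less than the 2,880 units limit. (k), which would lift (j), is not triggered — the reference index is 842, not less than 832. So (a) is unavailable.
Exception (b): the reportable unit count is 77, meeting the 68 threshold; discharge occurs on no more than two days per week; the facility's floor area is 2,350 m², under the 2,450 m² limit — every condition holds. Turning to paragraph (l): (l) operates against (b): a current Schedule 2 Approval is held. Exception (b) does not apply.
Exception (c)'s conditions are all satisfied: the facility operates on a batch process; the baseline figure is 85, under the 89 limit; discharge is routed to a licensed treatment works. But: (m) applies — discharge temperature exceeds 35 °C. (n) is not triggered (the print shop is more than 200 m from any designated waterway), so (m) stands. Exception (c) does not apply.
Exception (d) does not apply: no current Standing Clearance is held.
Exception (e) is satisfied on its face — the registered capacity is 4,660 units, less than the 4,670 units limit; a current Category C Certificate is held. Turning to paragraph (o): (o) operates against (e): the coverage ratio is 29%, below the 30% limit. (e) is therefore removed.
No exception applies. The general rule governs.

Yes — Ines's print shop must register with the Waste Registry.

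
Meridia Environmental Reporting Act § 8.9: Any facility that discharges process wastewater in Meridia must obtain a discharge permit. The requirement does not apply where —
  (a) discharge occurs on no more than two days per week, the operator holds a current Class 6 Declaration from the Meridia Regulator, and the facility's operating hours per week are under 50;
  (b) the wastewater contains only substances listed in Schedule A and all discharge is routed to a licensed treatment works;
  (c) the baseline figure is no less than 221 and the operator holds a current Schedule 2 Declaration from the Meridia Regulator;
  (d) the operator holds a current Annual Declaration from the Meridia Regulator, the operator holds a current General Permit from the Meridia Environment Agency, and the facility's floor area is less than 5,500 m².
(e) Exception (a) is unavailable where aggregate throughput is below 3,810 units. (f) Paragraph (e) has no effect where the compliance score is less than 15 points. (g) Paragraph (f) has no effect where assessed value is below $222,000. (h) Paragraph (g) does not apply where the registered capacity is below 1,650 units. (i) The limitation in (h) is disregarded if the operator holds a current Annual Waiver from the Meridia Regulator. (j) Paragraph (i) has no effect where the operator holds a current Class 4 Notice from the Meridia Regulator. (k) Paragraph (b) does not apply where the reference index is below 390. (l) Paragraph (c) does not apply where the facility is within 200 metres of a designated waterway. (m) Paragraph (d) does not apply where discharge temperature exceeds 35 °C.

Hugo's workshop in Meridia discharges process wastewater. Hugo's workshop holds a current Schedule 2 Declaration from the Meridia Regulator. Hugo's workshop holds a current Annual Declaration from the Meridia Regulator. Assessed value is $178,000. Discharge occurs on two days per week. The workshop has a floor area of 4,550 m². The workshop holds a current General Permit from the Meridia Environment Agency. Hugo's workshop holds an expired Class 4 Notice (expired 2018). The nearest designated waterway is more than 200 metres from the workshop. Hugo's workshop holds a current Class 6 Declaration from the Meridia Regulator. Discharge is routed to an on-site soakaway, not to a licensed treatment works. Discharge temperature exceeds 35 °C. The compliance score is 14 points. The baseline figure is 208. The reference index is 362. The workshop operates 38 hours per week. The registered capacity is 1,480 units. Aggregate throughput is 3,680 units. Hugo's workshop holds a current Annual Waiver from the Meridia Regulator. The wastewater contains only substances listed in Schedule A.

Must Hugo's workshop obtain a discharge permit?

Exception (a): discharge occurs on no more than two days per week; a current Class 6 Declaration is held; the facility's operating hours per week are 38, under the 50 limit — every condition holds. Turning to paragraphs (e)–(j): (e) is engaged — aggregate throughput is 3,680 units, below the 3,810 units limit. (f) applies (the compliance score is 14 points, less than the 15 points limit), but is displaced by (g): (g) operates against (f): assessed value is $178,000, below the $222,000 limit. (h) would limit (g) — the registered capacity is 1,480 units, below the 1,650 units limit — but (i) sets (h) aside: (i) applies — a current Annual Waiver is held. (j) is inapplicable (the Class 4 Notice is not current), so (i) stands. So (a) is unavailable.
Exception (b) fails — discharge is not routed to a licensed treatment works.
Exception (c) requires that the baseline figure is no less than 221; but the baseline figure is 208, short of 221, so (c) is unavailable.
Exception (d)'s conditions are all satisfied: a current Annual Declaration is held; a current General Permit is held; the facility's floor area is 4,550 m², less than the 5,500 m² limit. However, paragraph (m) must be considered: (m) operates against (d): discharge temperature exceeds 35 °C. So (d) is unavailable.
Every exception is unavailable, so the rule governs.

Yes — Hugo's workshop must obtain a discharge permit.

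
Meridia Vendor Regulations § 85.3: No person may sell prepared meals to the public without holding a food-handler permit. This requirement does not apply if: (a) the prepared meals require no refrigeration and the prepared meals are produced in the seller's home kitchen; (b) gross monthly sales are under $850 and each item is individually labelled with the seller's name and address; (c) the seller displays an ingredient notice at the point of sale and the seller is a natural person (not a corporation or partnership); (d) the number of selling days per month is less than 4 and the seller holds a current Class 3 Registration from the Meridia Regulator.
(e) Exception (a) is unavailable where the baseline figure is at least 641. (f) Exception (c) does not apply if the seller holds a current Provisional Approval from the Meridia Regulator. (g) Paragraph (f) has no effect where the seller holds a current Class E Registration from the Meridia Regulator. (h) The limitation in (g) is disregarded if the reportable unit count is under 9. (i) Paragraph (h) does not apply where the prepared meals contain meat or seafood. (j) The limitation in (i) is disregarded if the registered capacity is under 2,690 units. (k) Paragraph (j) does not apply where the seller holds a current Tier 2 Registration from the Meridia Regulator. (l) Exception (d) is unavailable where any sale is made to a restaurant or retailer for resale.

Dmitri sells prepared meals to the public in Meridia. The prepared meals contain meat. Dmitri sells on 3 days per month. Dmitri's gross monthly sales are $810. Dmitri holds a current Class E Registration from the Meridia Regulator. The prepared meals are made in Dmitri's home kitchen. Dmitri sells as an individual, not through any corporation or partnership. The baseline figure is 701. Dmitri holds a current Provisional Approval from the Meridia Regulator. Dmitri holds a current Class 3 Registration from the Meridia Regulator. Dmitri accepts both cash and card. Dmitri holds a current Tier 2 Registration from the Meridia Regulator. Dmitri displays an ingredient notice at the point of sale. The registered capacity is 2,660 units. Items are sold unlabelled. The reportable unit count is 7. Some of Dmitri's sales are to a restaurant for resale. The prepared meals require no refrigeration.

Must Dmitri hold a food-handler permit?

Exception (a)'s conditions are all satisfied: the prepared meals are shelf-stable; the prepared meals are home-kitchen produced. Turning to paragraph (e): (e) applies — the baseline figure is 701, meeting the 641 threshold. Exception (a) does not apply.
Exception (b) does not apply: items are sold unlabelled.
Exception (c): an ingredient notice is displayed; the seller is a natural person — every condition holds. As to paragraphs (f)–(k): (f) would limit (c) — a current Provisional Approval is held — but (g) sets (f) aside: (g) applies — a current Class E Registration is held. (h) is triggered (the reportable unit count is 7, under the 9 limit), but is itself disapplied by (i): (i) is engaged — the prepared meals contain meat. (j) applies (the registered capacity is 2,660 units, under the 2,690 units limit), but is itself disapplied by (k): (k) operates — a current Tier 2 Registration is held. So (c) applies.
Exception (d)'s conditions are all satisfied: the number of selling days per month is 3, less than the 4 limit; a current Class 3 Registration is held. Turning to paragraph (l): (l) operates against (d): some sales are to a restaurant for resale. Exception (d) does not apply.

No — exception (c) applies; Dmitri is not required to hold a food-handler permit.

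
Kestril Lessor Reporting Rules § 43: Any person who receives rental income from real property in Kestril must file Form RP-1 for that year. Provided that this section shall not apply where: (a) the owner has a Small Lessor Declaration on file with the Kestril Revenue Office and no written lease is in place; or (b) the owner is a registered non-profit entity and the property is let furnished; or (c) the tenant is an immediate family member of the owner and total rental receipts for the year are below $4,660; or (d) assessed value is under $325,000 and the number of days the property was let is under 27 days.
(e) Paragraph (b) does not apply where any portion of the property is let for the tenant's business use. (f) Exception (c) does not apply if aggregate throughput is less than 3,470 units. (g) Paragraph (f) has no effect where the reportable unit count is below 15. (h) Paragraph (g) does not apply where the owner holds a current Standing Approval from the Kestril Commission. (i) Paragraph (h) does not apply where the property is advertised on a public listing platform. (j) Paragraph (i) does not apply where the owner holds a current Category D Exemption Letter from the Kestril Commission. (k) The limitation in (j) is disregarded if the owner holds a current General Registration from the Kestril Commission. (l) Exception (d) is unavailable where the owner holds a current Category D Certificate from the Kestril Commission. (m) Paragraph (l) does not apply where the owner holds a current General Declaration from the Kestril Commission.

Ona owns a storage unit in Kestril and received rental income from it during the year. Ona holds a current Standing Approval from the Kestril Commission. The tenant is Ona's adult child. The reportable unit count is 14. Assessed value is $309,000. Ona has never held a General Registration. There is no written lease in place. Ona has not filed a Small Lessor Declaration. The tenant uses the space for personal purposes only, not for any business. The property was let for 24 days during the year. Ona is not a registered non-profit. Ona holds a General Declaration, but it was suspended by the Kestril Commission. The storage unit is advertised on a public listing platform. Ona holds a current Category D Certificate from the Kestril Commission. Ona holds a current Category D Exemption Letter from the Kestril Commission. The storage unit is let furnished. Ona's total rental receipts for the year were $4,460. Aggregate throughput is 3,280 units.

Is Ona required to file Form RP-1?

Exception (a) requires that the owner has a Small Lessor Declaration on file with the Kestril Revenue Office; but no Small Lessor Declaration is on file, so (a) is unavailable.
Exception (b) fails — Ona is not a registered non-profit.
Exception (c)'s conditions are all satisfied: the tenant is an immediate family member; total rental receipts for the year are $4,460, below the $4,660 limit. Turning to paragraphs (f)–(k): (f) is triggered — aggregate throughput is 3,280 units, less than the 3,470 units limit. (g) applies (the reportable unit count is 14, below the 15 limit), but is set aside by (h): (h) operates — a current Standing Approval is held. (i) would limit (h) — the property is publicly advertised — but (j) sets (i) aside: (j) applies — a current Category D Exemption Letter is held. (k) is not engaged (the General Registration is not current), so (j) stands. So (c) is unavailable.
Exception (d) is satisfied on its face — assessed value is $309,000, under the $325,000 limit; the number of days the property was let is 24 days, under the 27 days limit. But: (l) operates — a current Category D Certificate is held. (m) does not operate here (there is no General Declaration in force), so (l) stands. So (d) is unavailable.
No exception applies. The general rule governs.

Yes — Ona must file Form RP-1.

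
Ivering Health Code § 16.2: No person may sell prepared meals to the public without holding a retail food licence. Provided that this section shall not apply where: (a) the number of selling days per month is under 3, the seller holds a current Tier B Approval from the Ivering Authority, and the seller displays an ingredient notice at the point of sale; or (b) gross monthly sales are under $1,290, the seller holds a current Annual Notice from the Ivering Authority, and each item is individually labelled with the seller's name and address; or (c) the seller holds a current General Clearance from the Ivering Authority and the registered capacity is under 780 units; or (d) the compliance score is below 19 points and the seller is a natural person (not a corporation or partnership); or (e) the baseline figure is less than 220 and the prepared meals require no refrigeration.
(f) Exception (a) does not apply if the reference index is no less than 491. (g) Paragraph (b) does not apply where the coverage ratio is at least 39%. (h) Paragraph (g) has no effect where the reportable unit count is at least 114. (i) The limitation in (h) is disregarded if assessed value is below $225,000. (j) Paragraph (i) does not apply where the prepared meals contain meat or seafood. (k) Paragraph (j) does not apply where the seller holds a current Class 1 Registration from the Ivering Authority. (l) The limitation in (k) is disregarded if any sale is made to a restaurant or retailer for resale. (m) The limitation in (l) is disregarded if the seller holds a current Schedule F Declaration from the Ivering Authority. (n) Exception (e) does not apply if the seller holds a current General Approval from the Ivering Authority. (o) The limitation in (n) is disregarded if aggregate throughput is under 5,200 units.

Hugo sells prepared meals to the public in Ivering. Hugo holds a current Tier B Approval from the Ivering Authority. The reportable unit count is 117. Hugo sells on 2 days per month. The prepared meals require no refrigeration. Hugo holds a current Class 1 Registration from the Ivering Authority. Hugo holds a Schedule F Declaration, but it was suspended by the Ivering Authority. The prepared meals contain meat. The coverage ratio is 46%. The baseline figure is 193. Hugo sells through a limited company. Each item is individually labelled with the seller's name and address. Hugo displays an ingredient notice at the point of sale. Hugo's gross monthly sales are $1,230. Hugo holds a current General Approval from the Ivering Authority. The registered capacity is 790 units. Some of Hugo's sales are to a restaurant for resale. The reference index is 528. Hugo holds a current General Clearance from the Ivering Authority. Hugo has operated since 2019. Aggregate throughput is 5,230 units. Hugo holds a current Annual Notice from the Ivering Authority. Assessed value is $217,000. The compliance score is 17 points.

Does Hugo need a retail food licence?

No — exception (b) applies; Hugo is not required to hold a retail food licence.

Exception (a): the number of selling days per month is 2, under the 3 limit; a current Tier B Approval is held; an ingredient notice is displayed — every condition holds. But applying paragraph (f): (f) operates against (a): the reference index is 528, meeting the 491 threshold. (a) is therefore removed.
Exception (b)'s conditions are all satisfied: gross monthly sales are $1,230, under the $1,290 limit; a current Annual Notice is held; items are individually labelled. Considering the limiting provisions: (g) is triggered (the coverage ratio is 46%, meeting the 39% threshold), but is overridden by (h): (h) is triggered — the reportable unit count is 117, meeting the 114 threshold. (i) would limit (h) — assessed value is $217,000, below the $225,000 limit — but (j) sets (i) aside: (j) operates against (i): the prepared meals contain meat. (k) would limit (j) — a current Class 1 Registration is held — but (l) sets (k) aside: (l) applies — some sales are to a restaurant for resale. (m), which would lift (l), is not triggered — there is no Schedule F Declaration in force. Exception (b) stands.
Exception (c) requires that the registered capacity is under 780 units; but the registered capacity is 790 units, not under 780 units, so (c) is unavailable.
Exception (d) does not apply: the seller operates through a limited company.
Exception (e): the baseline figure is 193, less than the 220 limit; the prepared meals are shelf-stable — every condition holds. However, paragraphs (n)–(o) must be considered: (n) operates against (e): a current General Approval is held. (o) is not triggered (aggregate throughput is 5,230 units, not under 5,200 units), so (n) stands. Exception (e) does not apply.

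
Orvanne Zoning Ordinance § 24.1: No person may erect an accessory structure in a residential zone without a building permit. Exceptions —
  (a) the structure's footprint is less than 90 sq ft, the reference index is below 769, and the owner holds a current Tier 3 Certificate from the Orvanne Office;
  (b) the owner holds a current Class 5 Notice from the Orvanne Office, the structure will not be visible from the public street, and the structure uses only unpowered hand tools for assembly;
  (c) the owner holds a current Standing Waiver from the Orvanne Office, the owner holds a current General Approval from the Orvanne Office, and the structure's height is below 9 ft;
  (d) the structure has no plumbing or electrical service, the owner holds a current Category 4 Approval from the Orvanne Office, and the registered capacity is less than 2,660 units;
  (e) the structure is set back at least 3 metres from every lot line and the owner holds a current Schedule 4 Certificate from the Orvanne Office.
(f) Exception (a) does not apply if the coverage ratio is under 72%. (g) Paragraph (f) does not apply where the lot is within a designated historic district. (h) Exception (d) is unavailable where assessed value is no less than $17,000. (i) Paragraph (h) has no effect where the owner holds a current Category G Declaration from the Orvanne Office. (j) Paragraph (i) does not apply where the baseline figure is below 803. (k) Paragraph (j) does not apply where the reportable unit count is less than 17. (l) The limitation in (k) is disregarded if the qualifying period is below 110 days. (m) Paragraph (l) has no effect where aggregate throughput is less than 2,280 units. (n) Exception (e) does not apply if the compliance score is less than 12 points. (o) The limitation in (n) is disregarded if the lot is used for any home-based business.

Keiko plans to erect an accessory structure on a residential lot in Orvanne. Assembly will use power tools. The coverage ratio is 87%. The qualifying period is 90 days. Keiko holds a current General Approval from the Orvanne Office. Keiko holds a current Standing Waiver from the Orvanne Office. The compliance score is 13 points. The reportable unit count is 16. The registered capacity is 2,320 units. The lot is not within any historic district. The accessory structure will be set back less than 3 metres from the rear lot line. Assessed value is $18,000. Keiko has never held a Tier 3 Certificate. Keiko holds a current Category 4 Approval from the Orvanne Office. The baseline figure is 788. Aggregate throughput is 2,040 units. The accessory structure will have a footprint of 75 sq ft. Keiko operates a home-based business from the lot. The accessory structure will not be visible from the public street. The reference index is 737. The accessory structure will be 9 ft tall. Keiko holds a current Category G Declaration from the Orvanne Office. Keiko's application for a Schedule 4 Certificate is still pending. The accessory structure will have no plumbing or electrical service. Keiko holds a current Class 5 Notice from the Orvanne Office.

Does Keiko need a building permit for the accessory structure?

Exception (a) requires that the owner holds a current Tier 3 Certificate from the Orvanne Office; but no current Tier 3 Certificate is held, so (a) is unavailable.
Exception (b) fails — assembly uses power tools.
Exception (c) fails — the structure's height is 9 ft, not below 9 ft.
Exception (d)'s conditions are all satisfied: there is no plumbing or electrical service; a current Category 4 Approval is held; the registered capacity is 2,320 units, less than the 2,660 units limit. Considering the limiting provisions: (h) is engaged (assessed value is $18,000, meeting the $17,000 threshold), but is overridden by (i): (i) is triggered — a current Category G Declaration is held. (j) would limit (i) — the baseline figure is 788, below the 803 limit — but (k) sets (j) aside: (k) is triggered — the reportable unit count is 16, less than the 17 limit. (l) would limit (k) — the qualifying period is 90 days, below the 110 days limit — but (m) sets (l) aside: (m) operates — aggregate throughput is 2,040 units, less than the 2,280 units limit. (d) remains available.
Exception (e) does not apply: the rear setback is under 3 m.

No — exception (d) applies; Keiko does not need a building permit.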